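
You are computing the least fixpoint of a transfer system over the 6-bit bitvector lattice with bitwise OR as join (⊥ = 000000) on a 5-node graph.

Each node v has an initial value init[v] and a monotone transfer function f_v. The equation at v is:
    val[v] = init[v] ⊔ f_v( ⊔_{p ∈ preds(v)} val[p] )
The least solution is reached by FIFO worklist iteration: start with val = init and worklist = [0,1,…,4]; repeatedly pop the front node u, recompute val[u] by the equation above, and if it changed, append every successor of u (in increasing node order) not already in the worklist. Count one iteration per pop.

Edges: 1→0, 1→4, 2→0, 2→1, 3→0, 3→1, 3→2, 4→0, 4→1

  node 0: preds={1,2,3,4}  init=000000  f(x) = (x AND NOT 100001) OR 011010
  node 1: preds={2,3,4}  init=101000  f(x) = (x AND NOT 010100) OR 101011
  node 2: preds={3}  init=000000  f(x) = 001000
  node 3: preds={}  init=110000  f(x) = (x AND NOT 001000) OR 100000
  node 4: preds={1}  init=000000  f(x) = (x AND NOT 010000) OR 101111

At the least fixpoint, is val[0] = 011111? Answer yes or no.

no

Trace (7 dequeues):
  [1] u=0 | in 111000 | out 011010 | prev 000000 | push {}
  [2] u=1 | in 110000 | out 101011 | prev 101000 | push {0}
  [3] u=2 | in 110000 | out 001000 | prev 000000 | push {1}
  [4] u=3 | in 000000 | out 110000 | ==
  [5] u=4 | in 101011 | out 101111 | prev 000000 | push {}
  [6] u=0 | in 111111 | out 011110 | prev 011010 | push {}
  [7] u=1 | in 111111 | out 101011 | ==

Converged values:
  [0] 011110
  [1] 101011
  [2] 001000
  [3] 110000
  [4] 101111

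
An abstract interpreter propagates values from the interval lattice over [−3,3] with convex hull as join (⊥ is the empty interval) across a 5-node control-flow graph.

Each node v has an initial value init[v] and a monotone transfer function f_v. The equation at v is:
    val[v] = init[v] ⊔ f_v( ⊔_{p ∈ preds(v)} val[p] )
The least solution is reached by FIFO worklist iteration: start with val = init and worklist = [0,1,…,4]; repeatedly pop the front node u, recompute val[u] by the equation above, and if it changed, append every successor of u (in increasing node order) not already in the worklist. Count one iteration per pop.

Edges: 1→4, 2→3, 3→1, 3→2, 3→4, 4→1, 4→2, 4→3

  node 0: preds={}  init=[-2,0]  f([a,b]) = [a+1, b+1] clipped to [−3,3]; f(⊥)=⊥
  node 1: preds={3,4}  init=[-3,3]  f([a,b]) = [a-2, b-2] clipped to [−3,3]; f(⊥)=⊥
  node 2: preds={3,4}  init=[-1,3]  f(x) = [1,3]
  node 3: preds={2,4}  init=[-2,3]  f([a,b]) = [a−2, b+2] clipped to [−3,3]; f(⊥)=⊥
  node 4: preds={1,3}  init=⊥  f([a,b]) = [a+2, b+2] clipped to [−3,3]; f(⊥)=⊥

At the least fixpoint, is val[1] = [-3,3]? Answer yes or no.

yes

Trace (8 dequeues):
  [1] u=0 | in ⊥ | out [-2,0] | ==
  [2] u=1 | in [-2,3] | out [-3,3] | ==
  [3] u=2 | in [-2,3] | out [-1,3] | ==
  [4] u=3 | in [-1,3] | out [-3,3] | prev [-2,3] | push {1,2}
  [5] u=4 | in [-3,3] | out [-1,3] | prev ⊥ | push {3}
  [6] u=1 | in [-3,3] | out [-3,3] | ==
  [7] u=2 | in [-3,3] | out [-1,3] | ==
  [8] u=3 | in [-1,3] | out [-3,3] | ==

Converged values:
  [0] [-2,0]
  [1] [-3,3]
  [2] [-1,3]
  [3] [-3,3]
  [4] [-1,3]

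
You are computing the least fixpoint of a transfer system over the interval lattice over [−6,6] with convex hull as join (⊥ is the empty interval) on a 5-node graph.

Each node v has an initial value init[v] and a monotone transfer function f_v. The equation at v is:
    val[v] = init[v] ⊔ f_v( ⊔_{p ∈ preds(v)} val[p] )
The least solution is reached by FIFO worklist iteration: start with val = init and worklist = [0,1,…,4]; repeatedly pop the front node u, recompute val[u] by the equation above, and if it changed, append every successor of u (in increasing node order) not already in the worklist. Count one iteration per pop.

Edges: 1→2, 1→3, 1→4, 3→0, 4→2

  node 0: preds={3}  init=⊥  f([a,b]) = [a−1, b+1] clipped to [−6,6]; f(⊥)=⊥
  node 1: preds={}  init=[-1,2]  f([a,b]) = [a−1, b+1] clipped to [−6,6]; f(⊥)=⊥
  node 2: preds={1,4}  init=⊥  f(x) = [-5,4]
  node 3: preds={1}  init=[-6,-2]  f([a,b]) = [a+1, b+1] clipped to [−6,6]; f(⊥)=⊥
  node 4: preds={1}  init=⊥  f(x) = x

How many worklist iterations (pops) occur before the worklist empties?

7

Iteration log — 7 steps:
  step 1. node 0  ⊔preds=[-6,-2]  new=[-6,-1]  old=⊥  +wl: 
  step 2. node 1  ⊔preds=⊥  new=[-1,2]  stable
  step 3. node 2  ⊔preds=[-1,2]  new=[-5,4]  old=⊥  +wl: 
  step 4. node 3  ⊔preds=[-1,2]  new=[-6,3]  old=[-6,-2]  +wl: 0
  step 5. node 4  ⊔preds=[-1,2]  new=[-1,2]  old=⊥  +wl: 2
  step 6. node 0  ⊔preds=[-6,3]  new=[-6,4]  old=[-6,-1]  +wl: 
  step 7. node 2  ⊔preds=[-1,2]  new=[-5,4]  stable

Least fixpoint reached:
  node 0: [-6,4]
  node 1: [-1,2]
  node 2: [-5,4]
  node 3: [-6,3]
  node 4: [-1,2]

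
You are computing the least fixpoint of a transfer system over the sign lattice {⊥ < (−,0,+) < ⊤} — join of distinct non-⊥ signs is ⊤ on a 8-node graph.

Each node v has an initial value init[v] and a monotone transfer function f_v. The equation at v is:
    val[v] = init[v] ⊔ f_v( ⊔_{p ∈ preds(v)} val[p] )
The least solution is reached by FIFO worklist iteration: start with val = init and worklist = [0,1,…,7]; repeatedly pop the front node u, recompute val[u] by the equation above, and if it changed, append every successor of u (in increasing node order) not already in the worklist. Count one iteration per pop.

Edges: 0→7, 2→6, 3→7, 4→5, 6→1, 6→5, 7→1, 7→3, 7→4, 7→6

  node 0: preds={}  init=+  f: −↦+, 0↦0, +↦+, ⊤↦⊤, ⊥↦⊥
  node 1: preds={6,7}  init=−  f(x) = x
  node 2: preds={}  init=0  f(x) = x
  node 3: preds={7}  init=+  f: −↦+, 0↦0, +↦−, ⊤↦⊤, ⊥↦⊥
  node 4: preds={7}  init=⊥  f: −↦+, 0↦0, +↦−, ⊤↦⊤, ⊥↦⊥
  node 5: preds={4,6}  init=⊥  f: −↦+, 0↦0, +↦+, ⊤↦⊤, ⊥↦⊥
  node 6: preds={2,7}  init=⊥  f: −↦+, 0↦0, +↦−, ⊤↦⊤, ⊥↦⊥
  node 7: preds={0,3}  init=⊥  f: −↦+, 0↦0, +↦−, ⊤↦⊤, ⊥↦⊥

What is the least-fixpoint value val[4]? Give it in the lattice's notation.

+

Worklist (15 pops):
  #1 pop 0: in=⊥ → + (no change)
  #2 pop 1: in=⊥ → − (no change)
  #3 pop 2: in=⊥ → 0 (no change)
  #4 pop 3: in=⊥ → + (no change)
  #5 pop 4: in=⊥ → ⊥ (no change)
  #6 pop 5: in=⊥ → ⊥ (no change)
  #7 pop 6: in=0 → 0 (was ⊥); enqueue [1,5]
  #8 pop 7: in=+ → − (was ⊥); enqueue [3,4,6]
  #9 pop 1: in=⊤ → ⊤ (was −); enqueue []
  #10 pop 5: in=0 → 0 (was ⊥); enqueue []
  #11 pop 3: in=− → + (no change)
  #12 pop 4: in=− → + (was ⊥); enqueue [5]
  #13 pop 6: in=⊤ → ⊤ (was 0); enqueue [1]
  #14 pop 5: in=⊤ → ⊤ (was 0); enqueue []
  #15 pop 1: in=⊤ → ⊤ (no change)

Fixpoint:
  val[0] = +
  val[1] = ⊤
  val[2] = 0
  val[3] = +
  val[4] = +
  val[5] = ⊤
  val[6] = ⊤
  val[7] = −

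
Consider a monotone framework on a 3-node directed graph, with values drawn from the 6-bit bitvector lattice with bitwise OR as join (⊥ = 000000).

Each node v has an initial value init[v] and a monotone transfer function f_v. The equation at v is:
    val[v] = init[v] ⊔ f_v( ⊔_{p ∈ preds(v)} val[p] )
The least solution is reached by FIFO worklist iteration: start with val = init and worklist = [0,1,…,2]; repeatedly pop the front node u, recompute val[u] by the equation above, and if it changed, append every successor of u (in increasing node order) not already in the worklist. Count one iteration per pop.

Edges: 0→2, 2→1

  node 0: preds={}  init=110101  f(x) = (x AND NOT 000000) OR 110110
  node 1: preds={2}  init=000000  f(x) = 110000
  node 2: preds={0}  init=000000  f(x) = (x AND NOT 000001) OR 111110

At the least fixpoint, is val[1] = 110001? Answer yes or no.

no

Trace (4 dequeues):
  [1] u=0 | in 000000 | out 110111 | prev 110101 | push {}
  [2] u=1 | in 000000 | out 110000 | prev 000000 | push {}
  [3] u=2 | in 110111 | out 111110 | prev 000000 | push {1}
  [4] u=1 | in 111110 | out 110000 | ==

Converged values:
  [0] 110111
  [1] 110000
  [2] 111110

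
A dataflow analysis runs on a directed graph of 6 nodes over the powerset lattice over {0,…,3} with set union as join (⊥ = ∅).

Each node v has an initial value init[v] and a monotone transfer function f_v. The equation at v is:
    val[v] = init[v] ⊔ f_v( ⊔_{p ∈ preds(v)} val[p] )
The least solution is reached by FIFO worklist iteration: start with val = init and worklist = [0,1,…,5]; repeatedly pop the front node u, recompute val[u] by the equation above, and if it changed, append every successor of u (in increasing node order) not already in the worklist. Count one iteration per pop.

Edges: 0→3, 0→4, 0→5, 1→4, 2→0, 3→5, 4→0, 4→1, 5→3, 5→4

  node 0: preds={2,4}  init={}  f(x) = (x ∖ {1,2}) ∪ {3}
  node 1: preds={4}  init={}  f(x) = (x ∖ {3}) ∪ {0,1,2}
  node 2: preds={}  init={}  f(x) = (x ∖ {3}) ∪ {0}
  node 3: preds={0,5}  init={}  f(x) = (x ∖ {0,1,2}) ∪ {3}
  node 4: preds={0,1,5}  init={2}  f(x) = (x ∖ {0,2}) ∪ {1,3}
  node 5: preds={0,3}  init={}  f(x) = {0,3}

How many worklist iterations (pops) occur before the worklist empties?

Iteration log — 11 steps:
  step 1. node 0  ⊔preds={2}  new={3}  old={}  +wl: 
  step 2. node 1  ⊔preds={2}  new={0,1,2}  old={}  +wl: 
  step 3. node 2  ⊔preds={}  new={0}  old={}  +wl: 0
  step 4. node 3  ⊔preds={3}  new={3}  old={}  +wl: 
  step 5. node 4  ⊔preds={0,1,2,3}  new={1,2,3}  old={2}  +wl: 1
  step 6. node 5  ⊔preds={3}  new={0,3}  old={}  +wl: 3,4
  step 7. node 0  ⊔preds={0,1,2,3}  new={0,3}  old={3}  +wl: 5
  step 8. node 1  ⊔preds={1,2,3}  new={0,1,2}  stable
  step 9. node 3  ⊔preds={0,3}  new={3}  stable
  step 10. node 4  ⊔preds={0,1,2,3}  new={1,2,3}  stable
  step 11. node 5  ⊔preds={0,3}  new={0,3}  stable

Least fixpoint reached:
  node 0: {0,3}
  node 1: {0,1,2}
  node 2: {0}
  node 3: {3}
  node 4: {1,2,3}
  node 5: {0,3}

11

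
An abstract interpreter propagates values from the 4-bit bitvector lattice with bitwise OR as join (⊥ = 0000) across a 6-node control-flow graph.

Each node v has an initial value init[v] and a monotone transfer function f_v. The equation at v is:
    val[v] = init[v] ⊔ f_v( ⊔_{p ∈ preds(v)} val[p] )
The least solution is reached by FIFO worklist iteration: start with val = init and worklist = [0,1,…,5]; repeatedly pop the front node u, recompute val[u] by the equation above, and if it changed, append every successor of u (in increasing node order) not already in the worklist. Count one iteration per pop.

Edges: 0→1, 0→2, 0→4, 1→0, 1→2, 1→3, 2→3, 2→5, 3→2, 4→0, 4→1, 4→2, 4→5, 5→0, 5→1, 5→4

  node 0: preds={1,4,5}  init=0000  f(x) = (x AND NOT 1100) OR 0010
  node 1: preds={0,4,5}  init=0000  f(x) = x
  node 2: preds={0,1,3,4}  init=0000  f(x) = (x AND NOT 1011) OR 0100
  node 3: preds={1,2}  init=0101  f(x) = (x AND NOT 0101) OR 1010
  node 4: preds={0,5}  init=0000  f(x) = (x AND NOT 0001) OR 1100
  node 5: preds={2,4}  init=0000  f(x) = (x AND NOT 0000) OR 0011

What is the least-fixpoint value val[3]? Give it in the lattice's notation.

Trace (13 dequeues):
  [1] u=0 | in 0000 | out 0010 | prev 0000 | push {}
  [2] u=1 | in 0010 | out 0010 | prev 0000 | push {0}
  [3] u=2 | in 0111 | out 0100 | prev 0000 | push {}
  [4] u=3 | in 0110 | out 1111 | prev 0101 | push {2}
  [5] u=4 | in 0010 | out 1110 | prev 0000 | push {1}
  [6] u=5 | in 1110 | out 1111 | prev 0000 | push {4}
  [7] u=0 | in 1111 | out 0011 | prev 0010 | push {}
  [8] u=2 | in 1111 | out 0100 | ==
  [9] u=1 | in 1111 | out 1111 | prev 0010 | push {0,2,3}
  [10] u=4 | in 1111 | out 1110 | ==
  [11] u=0 | in 1111 | out 0011 | ==
  [12] u=2 | in 1111 | out 0100 | ==
  [13] u=3 | in 1111 | out 1111 | ==

Converged values:
  [0] 0011
  [1] 1111
  [2] 0100
  [3] 1111
  [4] 1110
  [5] 1111

1111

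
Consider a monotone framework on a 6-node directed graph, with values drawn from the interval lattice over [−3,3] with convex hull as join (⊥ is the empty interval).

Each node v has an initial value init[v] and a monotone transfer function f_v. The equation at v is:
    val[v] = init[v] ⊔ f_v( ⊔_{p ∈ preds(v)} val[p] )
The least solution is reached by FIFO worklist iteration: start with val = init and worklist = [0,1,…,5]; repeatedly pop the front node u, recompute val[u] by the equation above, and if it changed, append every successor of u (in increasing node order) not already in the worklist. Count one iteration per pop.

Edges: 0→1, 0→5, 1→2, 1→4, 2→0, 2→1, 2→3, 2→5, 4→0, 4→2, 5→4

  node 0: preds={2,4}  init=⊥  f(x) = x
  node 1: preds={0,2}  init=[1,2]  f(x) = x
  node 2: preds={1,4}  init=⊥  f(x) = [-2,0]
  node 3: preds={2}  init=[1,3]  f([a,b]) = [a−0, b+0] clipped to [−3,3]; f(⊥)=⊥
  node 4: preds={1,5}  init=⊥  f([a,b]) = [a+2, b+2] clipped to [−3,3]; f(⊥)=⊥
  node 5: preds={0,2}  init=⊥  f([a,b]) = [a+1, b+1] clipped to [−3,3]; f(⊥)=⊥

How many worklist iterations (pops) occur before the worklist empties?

Iteration log — 14 steps:
  step 1. node 0  ⊔preds=⊥  new=⊥  stable
  step 2. node 1  ⊔preds=⊥  new=[1,2]  stable
  step 3. node 2  ⊔preds=[1,2]  new=[-2,0]  old=⊥  +wl: 0,1
  step 4. node 3  ⊔preds=[-2,0]  new=[-2,3]  old=[1,3]  +wl: 
  step 5. node 4  ⊔preds=[1,2]  new=[3,3]  old=⊥  +wl: 2
  step 6. node 5  ⊔preds=[-2,0]  new=[-1,1]  old=⊥  +wl: 4
  step 7. node 0  ⊔preds=[-2,3]  new=[-2,3]  old=⊥  +wl: 5
  step 8. node 1  ⊔preds=[-2,3]  new=[-2,3]  old=[1,2]  +wl: 
  step 9. node 2  ⊔preds=[-2,3]  new=[-2,0]  stable
  step 10. node 4  ⊔preds=[-2,3]  new=[0,3]  old=[3,3]  +wl: 0,2
  step 11. node 5  ⊔preds=[-2,3]  new=[-1,3]  old=[-1,1]  +wl: 4
  step 12. node 0  ⊔preds=[-2,3]  new=[-2,3]  stable
  step 13. node 2  ⊔preds=[-2,3]  new=[-2,0]  stable
  step 14. node 4  ⊔preds=[-2,3]  new=[0,3]  stable

Least fixpoint reached:
  node 0: [-2,3]
  node 1: [-2,3]
  node 2: [-2,0]
  node 3: [-2,3]
  node 4: [0,3]
  node 5: [-1,3]

14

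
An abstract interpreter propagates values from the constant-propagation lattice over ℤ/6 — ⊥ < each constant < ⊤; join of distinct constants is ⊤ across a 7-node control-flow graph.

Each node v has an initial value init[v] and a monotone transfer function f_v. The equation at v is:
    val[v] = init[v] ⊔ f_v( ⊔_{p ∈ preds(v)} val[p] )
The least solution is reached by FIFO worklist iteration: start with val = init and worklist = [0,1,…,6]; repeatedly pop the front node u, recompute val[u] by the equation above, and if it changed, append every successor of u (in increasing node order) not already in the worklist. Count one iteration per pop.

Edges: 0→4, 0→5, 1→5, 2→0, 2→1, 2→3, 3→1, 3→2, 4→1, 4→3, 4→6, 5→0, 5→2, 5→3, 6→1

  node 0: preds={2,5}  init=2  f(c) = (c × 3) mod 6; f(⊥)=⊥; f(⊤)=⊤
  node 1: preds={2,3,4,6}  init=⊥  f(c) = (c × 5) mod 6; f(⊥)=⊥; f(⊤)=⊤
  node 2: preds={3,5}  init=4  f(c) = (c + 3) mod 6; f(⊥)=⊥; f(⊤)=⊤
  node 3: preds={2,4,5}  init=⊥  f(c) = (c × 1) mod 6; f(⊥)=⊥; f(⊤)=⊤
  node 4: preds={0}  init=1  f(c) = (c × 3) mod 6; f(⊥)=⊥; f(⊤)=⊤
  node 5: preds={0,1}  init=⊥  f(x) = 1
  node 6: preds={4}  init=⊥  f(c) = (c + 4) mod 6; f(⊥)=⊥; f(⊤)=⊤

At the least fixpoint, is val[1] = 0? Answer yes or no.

no

Trace (12 dequeues):
  [1] u=0 | in 4 | out ⊤ | prev 2 | push {}
  [2] u=1 | in ⊤ | out ⊤ | prev ⊥ | push {}
  [3] u=2 | in ⊥ | out 4 | ==
  [4] u=3 | in ⊤ | out ⊤ | prev ⊥ | push {1,2}
  [5] u=4 | in ⊤ | out ⊤ | prev 1 | push {3}
  [6] u=5 | in ⊤ | out 1 | prev ⊥ | push {0}
  [7] u=6 | in ⊤ | out ⊤ | prev ⊥ | push {}
  [8] u=1 | in ⊤ | out ⊤ | ==
  [9] u=2 | in ⊤ | out ⊤ | prev 4 | push {1}
  [10] u=3 | in ⊤ | out ⊤ | ==
  [11] u=0 | in ⊤ | out ⊤ | ==
  [12] u=1 | in ⊤ | out ⊤ | ==

Converged values:
  [0] ⊤
  [1] ⊤
  [2] ⊤
  [3] ⊤
  [4] ⊤
  [5] 1
  [6] ⊤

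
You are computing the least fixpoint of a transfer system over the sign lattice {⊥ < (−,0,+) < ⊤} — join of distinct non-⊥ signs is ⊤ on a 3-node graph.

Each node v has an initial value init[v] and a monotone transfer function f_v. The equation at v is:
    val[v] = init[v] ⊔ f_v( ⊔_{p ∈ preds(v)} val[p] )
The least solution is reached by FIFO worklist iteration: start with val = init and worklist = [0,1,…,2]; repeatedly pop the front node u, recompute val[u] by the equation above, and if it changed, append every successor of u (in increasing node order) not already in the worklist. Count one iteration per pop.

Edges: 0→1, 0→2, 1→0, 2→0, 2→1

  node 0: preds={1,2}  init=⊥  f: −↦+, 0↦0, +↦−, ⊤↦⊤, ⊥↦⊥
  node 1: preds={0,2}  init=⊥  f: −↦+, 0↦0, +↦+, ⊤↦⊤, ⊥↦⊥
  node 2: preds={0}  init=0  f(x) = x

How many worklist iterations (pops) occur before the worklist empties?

Trace (4 dequeues):
  [1] u=0 | in 0 | out 0 | prev ⊥ | push {}
  [2] u=1 | in 0 | out 0 | prev ⊥ | push {0}
  [3] u=2 | in 0 | out 0 | ==
  [4] u=0 | in 0 | out 0 | ==

Converged values:
  [0] 0
  [1] 0
  [2] 0

4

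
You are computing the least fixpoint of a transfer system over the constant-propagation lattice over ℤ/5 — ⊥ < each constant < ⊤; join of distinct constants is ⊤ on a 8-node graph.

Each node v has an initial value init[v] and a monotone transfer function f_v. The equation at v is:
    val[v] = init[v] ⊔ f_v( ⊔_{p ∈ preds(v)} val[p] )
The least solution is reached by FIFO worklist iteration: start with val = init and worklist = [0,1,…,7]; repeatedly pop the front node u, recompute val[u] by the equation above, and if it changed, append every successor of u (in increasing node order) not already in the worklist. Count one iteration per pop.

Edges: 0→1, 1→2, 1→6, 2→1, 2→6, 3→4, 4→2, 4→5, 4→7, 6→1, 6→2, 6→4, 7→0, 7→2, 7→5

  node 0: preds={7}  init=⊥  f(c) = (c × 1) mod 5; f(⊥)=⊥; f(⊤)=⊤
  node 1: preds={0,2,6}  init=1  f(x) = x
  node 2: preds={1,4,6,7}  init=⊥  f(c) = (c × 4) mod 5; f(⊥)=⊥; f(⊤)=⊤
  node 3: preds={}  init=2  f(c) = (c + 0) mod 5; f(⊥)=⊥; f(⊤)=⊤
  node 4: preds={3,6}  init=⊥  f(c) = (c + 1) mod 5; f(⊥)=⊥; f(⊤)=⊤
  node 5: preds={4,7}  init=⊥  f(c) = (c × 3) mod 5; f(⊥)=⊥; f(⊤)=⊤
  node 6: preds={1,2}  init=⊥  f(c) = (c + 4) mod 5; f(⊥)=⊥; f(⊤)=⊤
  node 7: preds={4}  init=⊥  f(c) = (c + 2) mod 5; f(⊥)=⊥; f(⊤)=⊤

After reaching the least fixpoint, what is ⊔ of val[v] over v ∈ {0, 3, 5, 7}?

Iteration log — 21 steps:
  step 1. node 0  ⊔preds=⊥  new=⊥  stable
  step 2. node 1  ⊔preds=⊥  new=1  stable
  step 3. node 2  ⊔preds=1  new=4  old=⊥  +wl: 1
  step 4. node 3  ⊔preds=⊥  new=2  stable
  step 5. node 4  ⊔preds=2  new=3  old=⊥  +wl: 2
  step 6. node 5  ⊔preds=3  new=4  old=⊥  +wl: 
  step 7. node 6  ⊔preds=⊤  new=⊤  old=⊥  +wl: 4
  step 8. node 7  ⊔preds=3  new=0  old=⊥  +wl: 0,5
  step 9. node 1  ⊔preds=⊤  new=⊤  old=1  +wl: 6
  step 10. node 2  ⊔preds=⊤  new=⊤  old=4  +wl: 1
  step 11. node 4  ⊔preds=⊤  new=⊤  old=3  +wl: 2,7
  step 12. node 0  ⊔preds=0  new=0  old=⊥  +wl: 
  step 13. node 5  ⊔preds=⊤  new=⊤  old=4  +wl: 
  step 14. node 6  ⊔preds=⊤  new=⊤  stable
  step 15. node 1  ⊔preds=⊤  new=⊤  stable
  step 16. node 2  ⊔preds=⊤  new=⊤  stable
  step 17. node 7  ⊔preds=⊤  new=⊤  old=0  +wl: 0,2,5
  step 18. node 0  ⊔preds=⊤  new=⊤  old=0  +wl: 1
  step 19. node 2  ⊔preds=⊤  new=⊤  stable
  step 20. node 5  ⊔preds=⊤  new=⊤  stable
  step 21. node 1  ⊔preds=⊤  new=⊤  stable

Least fixpoint reached:
  node 0: ⊤
  node 1: ⊤
  node 2: ⊤
  node 3: 2
  node 4: ⊤
  node 5: ⊤
  node 6: ⊤
  node 7: ⊤

⊤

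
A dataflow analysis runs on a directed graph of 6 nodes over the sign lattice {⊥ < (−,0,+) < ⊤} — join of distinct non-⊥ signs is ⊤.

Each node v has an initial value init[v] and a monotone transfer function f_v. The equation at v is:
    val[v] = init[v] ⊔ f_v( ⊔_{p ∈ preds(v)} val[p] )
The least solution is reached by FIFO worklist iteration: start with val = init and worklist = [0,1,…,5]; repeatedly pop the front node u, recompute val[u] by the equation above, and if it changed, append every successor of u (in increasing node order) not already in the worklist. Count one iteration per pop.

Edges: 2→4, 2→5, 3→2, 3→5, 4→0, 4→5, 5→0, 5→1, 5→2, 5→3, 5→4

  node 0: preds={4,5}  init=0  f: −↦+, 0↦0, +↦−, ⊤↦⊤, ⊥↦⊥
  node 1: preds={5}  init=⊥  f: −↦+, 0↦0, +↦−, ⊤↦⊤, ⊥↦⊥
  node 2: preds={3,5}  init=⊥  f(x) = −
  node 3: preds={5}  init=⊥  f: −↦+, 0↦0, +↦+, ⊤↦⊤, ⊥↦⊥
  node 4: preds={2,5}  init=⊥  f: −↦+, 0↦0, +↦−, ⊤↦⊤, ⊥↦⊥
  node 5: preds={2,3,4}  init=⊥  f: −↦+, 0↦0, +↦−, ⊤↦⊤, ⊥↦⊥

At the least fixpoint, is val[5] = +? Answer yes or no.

no

Worklist (14 pops):
  #1 pop 0: in=⊥ → 0 (no change)
  #2 pop 1: in=⊥ → ⊥ (no change)
  #3 pop 2: in=⊥ → − (was ⊥); enqueue []
  #4 pop 3: in=⊥ → ⊥ (no change)
  #5 pop 4: in=− → + (was ⊥); enqueue [0]
  #6 pop 5: in=⊤ → ⊤ (was ⊥); enqueue [1,2,3,4]
  #7 pop 0: in=⊤ → ⊤ (was 0); enqueue []
  #8 pop 1: in=⊤ → ⊤ (was ⊥); enqueue []
  #9 pop 2: in=⊤ → − (no change)
  #10 pop 3: in=⊤ → ⊤ (was ⊥); enqueue [2,5]
  #11 pop 4: in=⊤ → ⊤ (was +); enqueue [0]
  #12 pop 2: in=⊤ → − (no change)
  #13 pop 5: in=⊤ → ⊤ (no change)
  #14 pop 0: in=⊤ → ⊤ (no change)

Fixpoint:
  val[0] = ⊤
  val[1] = ⊤
  val[2] = −
  val[3] = ⊤
  val[4] = ⊤
  val[5] = ⊤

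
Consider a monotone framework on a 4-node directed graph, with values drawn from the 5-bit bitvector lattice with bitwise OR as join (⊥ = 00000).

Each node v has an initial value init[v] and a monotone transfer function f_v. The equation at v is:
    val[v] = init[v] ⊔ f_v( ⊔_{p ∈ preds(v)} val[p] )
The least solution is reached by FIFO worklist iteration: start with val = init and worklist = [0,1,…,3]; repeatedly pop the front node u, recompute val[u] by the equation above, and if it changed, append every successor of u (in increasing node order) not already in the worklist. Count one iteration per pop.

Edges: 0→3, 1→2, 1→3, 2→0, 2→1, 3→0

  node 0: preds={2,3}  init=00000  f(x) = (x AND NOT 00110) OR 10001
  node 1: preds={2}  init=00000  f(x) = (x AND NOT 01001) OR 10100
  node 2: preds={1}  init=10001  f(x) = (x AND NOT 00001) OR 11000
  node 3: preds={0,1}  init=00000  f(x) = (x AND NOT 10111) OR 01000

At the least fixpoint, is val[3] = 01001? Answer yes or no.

no

Worklist (7 pops):
  #1 pop 0: in=10001 → 10001 (was 00000); enqueue []
  #2 pop 1: in=10001 → 10100 (was 00000); enqueue []
  #3 pop 2: in=10100 → 11101 (was 10001); enqueue [0,1]
  #4 pop 3: in=10101 → 01000 (was 00000); enqueue []
  #5 pop 0: in=11101 → 11001 (was 10001); enqueue [3]
  #6 pop 1: in=11101 → 10100 (no change)
  #7 pop 3: in=11101 → 01000 (no change)

Fixpoint:
  val[0] = 11001
  val[1] = 10100
  val[2] = 11101
  val[3] = 01000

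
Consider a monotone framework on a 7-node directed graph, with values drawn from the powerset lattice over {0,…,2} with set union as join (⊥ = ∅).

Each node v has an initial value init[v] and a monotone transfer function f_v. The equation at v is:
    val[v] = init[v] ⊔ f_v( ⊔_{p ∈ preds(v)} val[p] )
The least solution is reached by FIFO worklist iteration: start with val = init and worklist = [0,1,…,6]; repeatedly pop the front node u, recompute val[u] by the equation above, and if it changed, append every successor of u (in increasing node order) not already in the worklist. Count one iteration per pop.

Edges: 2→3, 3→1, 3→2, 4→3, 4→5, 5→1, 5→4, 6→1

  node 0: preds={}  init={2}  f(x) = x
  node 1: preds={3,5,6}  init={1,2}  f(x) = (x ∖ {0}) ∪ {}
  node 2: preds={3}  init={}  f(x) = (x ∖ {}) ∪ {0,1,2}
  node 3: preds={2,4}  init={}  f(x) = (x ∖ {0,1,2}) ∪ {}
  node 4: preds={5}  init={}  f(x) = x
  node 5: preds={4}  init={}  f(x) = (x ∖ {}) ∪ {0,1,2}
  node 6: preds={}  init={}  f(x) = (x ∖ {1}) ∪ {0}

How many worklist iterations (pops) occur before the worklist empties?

Iteration log — 11 steps:
  step 1. node 0  ⊔preds={}  new={2}  stable
  step 2. node 1  ⊔preds={}  new={1,2}  stable
  step 3. node 2  ⊔preds={}  new={0,1,2}  old={}  +wl: 
  step 4. node 3  ⊔preds={0,1,2}  new={}  stable
  step 5. node 4  ⊔preds={}  new={}  stable
  step 6. node 5  ⊔preds={}  new={0,1,2}  old={}  +wl: 1,4
  step 7. node 6  ⊔preds={}  new={0}  old={}  +wl: 
  step 8. node 1  ⊔preds={0,1,2}  new={1,2}  stable
  step 9. node 4  ⊔preds={0,1,2}  new={0,1,2}  old={}  +wl: 3,5
  step 10. node 3  ⊔preds={0,1,2}  new={}  stable
  step 11. node 5  ⊔preds={0,1,2}  new={0,1,2}  stable

Least fixpoint reached:
  node 0: {2}
  node 1: {1,2}
  node 2: {0,1,2}
  node 3: {}
  node 4: {0,1,2}
  node 5: {0,1,2}
  node 6: {0}

11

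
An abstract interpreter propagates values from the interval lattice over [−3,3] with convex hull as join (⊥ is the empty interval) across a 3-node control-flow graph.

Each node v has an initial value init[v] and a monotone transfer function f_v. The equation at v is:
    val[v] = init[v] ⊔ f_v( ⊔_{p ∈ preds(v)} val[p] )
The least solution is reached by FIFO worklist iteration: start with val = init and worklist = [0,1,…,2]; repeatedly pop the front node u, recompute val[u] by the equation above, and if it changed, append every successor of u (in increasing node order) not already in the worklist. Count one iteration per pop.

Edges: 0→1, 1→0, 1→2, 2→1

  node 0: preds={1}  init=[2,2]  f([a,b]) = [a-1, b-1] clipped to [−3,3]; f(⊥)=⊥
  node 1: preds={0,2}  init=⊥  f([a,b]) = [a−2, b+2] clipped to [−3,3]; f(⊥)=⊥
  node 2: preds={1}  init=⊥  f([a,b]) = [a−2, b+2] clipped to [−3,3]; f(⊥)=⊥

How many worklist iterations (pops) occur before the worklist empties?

Trace (8 dequeues):
  [1] u=0 | in ⊥ | out [2,2] | ==
  [2] u=1 | in [2,2] | out [0,3] | prev ⊥ | push {0}
  [3] u=2 | in [0,3] | out [-2,3] | prev ⊥ | push {1}
  [4] u=0 | in [0,3] | out [-1,2] | prev [2,2] | push {}
  [5] u=1 | in [-2,3] | out [-3,3] | prev [0,3] | push {0,2}
  [6] u=0 | in [-3,3] | out [-3,2] | prev [-1,2] | push {1}
  [7] u=2 | in [-3,3] | out [-3,3] | prev [-2,3] | push {}
  [8] u=1 | in [-3,3] | out [-3,3] | ==

Converged values:
  [0] [-3,2]
  [1] [-3,3]
  [2] [-3,3]

8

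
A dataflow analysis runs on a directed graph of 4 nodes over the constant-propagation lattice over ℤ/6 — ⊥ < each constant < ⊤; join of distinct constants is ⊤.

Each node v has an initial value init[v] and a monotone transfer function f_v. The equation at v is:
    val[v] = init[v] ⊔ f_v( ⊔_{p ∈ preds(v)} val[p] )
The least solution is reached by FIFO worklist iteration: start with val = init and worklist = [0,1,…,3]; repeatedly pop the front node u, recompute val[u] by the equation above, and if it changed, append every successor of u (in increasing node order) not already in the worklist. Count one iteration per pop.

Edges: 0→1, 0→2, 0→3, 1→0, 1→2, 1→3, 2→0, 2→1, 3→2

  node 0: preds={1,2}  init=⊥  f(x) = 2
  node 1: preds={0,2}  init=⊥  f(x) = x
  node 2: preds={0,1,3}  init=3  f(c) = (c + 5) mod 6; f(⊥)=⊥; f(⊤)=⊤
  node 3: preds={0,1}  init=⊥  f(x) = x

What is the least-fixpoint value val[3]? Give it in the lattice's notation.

⊤

Worklist (7 pops):
  #1 pop 0: in=3 → 2 (was ⊥); enqueue []
  #2 pop 1: in=⊤ → ⊤ (was ⊥); enqueue [0]
  #3 pop 2: in=⊤ → ⊤ (was 3); enqueue [1]
  #4 pop 3: in=⊤ → ⊤ (was ⊥); enqueue [2]
  #5 pop 0: in=⊤ → 2 (no change)
  #6 pop 1: in=⊤ → ⊤ (no change)
  #7 pop 2: in=⊤ → ⊤ (no change)

Fixpoint:
  val[0] = 2
  val[1] = ⊤
  val[2] = ⊤
  val[3] = ⊤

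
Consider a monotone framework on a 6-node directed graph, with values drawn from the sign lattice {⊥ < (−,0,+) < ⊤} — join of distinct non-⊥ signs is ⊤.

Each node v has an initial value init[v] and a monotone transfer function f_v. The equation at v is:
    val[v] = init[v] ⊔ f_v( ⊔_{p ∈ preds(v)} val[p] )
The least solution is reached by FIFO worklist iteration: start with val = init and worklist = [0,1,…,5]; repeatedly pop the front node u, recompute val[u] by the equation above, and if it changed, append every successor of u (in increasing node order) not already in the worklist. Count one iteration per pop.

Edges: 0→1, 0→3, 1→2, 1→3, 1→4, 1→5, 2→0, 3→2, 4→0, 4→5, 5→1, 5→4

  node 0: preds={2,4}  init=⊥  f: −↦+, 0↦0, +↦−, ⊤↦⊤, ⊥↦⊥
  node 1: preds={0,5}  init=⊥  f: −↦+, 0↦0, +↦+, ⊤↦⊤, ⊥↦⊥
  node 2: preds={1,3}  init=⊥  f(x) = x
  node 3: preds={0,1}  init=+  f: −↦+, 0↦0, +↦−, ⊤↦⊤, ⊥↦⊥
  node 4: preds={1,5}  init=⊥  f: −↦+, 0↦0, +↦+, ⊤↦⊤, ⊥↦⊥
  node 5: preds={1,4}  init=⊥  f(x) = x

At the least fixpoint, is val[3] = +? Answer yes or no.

no

Worklist (21 pops):
  #1 pop 0: in=⊥ → ⊥ (no change)
  #2 pop 1: in=⊥ → ⊥ (no change)
  #3 pop 2: in=+ → + (was ⊥); enqueue [0]
  #4 pop 3: in=⊥ → + (no change)
  #5 pop 4: in=⊥ → ⊥ (no change)
  #6 pop 5: in=⊥ → ⊥ (no change)
  #7 pop 0: in=+ → − (was ⊥); enqueue [1,3]
  #8 pop 1: in=− → + (was ⊥); enqueue [2,4,5]
  #9 pop 3: in=⊤ → ⊤ (was +); enqueue []
  #10 pop 2: in=⊤ → ⊤ (was +); enqueue [0]
  #11 pop 4: in=+ → + (was ⊥); enqueue []
  #12 pop 5: in=+ → + (was ⊥); enqueue [1,4]
  #13 pop 0: in=⊤ → ⊤ (was −); enqueue [3]
  #14 pop 1: in=⊤ → ⊤ (was +); enqueue [2,5]
  #15 pop 4: in=⊤ → ⊤ (was +); enqueue [0]
  #16 pop 3: in=⊤ → ⊤ (no change)
  #17 pop 2: in=⊤ → ⊤ (no change)
  #18 pop 5: in=⊤ → ⊤ (was +); enqueue [1,4]
  #19 pop 0: in=⊤ → ⊤ (no change)
  #20 pop 1: in=⊤ → ⊤ (no change)
  #21 pop 4: in=⊤ → ⊤ (no change)

Fixpoint:
  val[0] = ⊤
  val[1] = ⊤
  val[2] = ⊤
  val[3] = ⊤
  val[4] = ⊤
  val[5] = ⊤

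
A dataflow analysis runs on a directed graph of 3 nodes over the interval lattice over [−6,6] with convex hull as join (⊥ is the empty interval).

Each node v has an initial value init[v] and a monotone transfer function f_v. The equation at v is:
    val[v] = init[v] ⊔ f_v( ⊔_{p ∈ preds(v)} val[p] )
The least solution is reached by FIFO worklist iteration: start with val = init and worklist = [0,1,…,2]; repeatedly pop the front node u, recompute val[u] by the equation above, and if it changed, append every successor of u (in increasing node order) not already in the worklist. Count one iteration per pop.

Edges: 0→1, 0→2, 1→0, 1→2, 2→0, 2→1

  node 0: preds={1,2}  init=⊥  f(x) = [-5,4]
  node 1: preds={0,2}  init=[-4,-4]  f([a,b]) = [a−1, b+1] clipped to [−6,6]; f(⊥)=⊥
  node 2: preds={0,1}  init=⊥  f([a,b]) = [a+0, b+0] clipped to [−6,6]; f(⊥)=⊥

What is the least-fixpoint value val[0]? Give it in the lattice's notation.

[-5,4]

Trace (9 dequeues):
  [1] u=0 | in [-4,-4] | out [-5,4] | prev ⊥ | push {}
  [2] u=1 | in [-5,4] | out [-6,5] | prev [-4,-4] | push {0}
  [3] u=2 | in [-6,5] | out [-6,5] | prev ⊥ | push {1}
  [4] u=0 | in [-6,5] | out [-5,4] | ==
  [5] u=1 | in [-6,5] | out [-6,6] | prev [-6,5] | push {0,2}
  [6] u=0 | in [-6,6] | out [-5,4] | ==
  [7] u=2 | in [-6,6] | out [-6,6] | prev [-6,5] | push {0,1}
  [8] u=0 | in [-6,6] | out [-5,4] | ==
  [9] u=1 | in [-6,6] | out [-6,6] | ==

Converged values:
  [0] [-5,4]
  [1] [-6,6]
  [2] [-6,6]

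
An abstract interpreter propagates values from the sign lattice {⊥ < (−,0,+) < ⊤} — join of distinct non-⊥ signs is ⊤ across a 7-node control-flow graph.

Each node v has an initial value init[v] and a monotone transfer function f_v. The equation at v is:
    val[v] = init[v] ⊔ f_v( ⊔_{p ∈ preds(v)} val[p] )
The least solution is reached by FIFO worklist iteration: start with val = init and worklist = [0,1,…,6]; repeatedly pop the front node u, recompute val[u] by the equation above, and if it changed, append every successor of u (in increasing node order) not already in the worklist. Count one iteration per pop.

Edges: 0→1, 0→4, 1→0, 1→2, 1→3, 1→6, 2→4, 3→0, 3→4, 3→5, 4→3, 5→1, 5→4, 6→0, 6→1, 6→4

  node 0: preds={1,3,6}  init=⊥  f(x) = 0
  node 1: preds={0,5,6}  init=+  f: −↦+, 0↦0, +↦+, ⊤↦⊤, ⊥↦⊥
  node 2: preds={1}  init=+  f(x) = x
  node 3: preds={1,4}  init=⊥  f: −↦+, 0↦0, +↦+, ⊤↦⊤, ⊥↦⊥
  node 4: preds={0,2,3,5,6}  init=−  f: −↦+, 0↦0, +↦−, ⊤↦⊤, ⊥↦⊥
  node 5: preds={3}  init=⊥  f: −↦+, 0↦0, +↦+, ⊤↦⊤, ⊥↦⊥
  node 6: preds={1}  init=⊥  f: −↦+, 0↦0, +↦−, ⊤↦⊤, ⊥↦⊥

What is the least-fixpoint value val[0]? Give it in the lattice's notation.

Iteration log — 11 steps:
  step 1. node 0  ⊔preds=+  new=0  old=⊥  +wl: 
  step 2. node 1  ⊔preds=0  new=⊤  old=+  +wl: 0
  step 3. node 2  ⊔preds=⊤  new=⊤  old=+  +wl: 
  step 4. node 3  ⊔preds=⊤  new=⊤  old=⊥  +wl: 
  step 5. node 4  ⊔preds=⊤  new=⊤  old=−  +wl: 3
  step 6. node 5  ⊔preds=⊤  new=⊤  old=⊥  +wl: 1,4
  step 7. node 6  ⊔preds=⊤  new=⊤  old=⊥  +wl: 
  step 8. node 0  ⊔preds=⊤  new=0  stable
  step 9. node 3  ⊔preds=⊤  new=⊤  stable
  step 10. node 1  ⊔preds=⊤  new=⊤  stable
  step 11. node 4  ⊔preds=⊤  new=⊤  stable

Least fixpoint reached:
  node 0: 0
  node 1: ⊤
  node 2: ⊤
  node 3: ⊤
  node 4: ⊤
  node 5: ⊤
  node 6: ⊤

0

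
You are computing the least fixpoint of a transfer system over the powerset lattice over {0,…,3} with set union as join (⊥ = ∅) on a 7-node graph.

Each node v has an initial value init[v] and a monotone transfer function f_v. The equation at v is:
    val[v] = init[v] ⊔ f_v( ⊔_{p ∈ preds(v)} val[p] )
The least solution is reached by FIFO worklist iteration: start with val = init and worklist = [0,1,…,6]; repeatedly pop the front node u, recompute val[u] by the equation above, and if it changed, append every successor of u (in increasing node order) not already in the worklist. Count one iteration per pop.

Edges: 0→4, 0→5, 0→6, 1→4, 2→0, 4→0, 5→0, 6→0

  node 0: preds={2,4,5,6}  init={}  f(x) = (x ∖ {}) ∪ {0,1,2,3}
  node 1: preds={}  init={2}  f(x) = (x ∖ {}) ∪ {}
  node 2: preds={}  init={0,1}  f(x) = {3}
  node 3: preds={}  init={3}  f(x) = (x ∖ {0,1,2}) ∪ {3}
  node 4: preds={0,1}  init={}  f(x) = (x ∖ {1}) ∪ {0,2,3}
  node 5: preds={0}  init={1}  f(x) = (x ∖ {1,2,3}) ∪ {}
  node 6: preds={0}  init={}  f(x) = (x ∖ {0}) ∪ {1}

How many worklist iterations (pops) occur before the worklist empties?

8

Worklist (8 pops):
  #1 pop 0: in={0,1} → {0,1,2,3} (was {}); enqueue []
  #2 pop 1: in={} → {2} (no change)
  #3 pop 2: in={} → {0,1,3} (was {0,1}); enqueue [0]
  #4 pop 3: in={} → {3} (no change)
  #5 pop 4: in={0,1,2,3} → {0,2,3} (was {}); enqueue []
  #6 pop 5: in={0,1,2,3} → {0,1} (was {1}); enqueue []
  #7 pop 6: in={0,1,2,3} → {1,2,3} (was {}); enqueue []
  #8 pop 0: in={0,1,2,3} → {0,1,2,3} (no change)

Fixpoint:
  val[0] = {0,1,2,3}
  val[1] = {2}
  val[2] = {0,1,3}
  val[3] = {3}
  val[4] = {0,2,3}
  val[5] = {0,1}
  val[6] = {1,2,3}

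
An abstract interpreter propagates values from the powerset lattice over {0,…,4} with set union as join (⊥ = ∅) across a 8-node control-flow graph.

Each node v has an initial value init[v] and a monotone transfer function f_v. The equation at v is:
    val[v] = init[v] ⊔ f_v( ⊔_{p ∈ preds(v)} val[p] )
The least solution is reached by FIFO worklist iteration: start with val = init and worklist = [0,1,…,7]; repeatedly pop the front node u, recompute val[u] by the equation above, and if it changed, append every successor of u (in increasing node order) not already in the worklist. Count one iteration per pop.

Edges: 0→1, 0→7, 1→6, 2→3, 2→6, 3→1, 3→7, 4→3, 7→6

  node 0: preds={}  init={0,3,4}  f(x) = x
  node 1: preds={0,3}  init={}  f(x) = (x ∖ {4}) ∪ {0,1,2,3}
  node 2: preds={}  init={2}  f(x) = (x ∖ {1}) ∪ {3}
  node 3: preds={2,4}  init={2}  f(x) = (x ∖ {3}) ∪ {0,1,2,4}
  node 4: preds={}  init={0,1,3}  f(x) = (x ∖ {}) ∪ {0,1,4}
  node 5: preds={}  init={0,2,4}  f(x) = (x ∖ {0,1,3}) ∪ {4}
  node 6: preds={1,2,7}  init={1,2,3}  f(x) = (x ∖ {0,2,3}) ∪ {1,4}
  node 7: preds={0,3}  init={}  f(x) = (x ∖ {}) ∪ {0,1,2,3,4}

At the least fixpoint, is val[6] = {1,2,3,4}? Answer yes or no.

Iteration log — 11 steps:
  step 1. node 0  ⊔preds={}  new={0,3,4}  stable
  step 2. node 1  ⊔preds={0,2,3,4}  new={0,1,2,3}  old={}  +wl: 
  step 3. node 2  ⊔preds={}  new={2,3}  old={2}  +wl: 
  step 4. node 3  ⊔preds={0,1,2,3}  new={0,1,2,4}  old={2}  +wl: 1
  step 5. node 4  ⊔preds={}  new={0,1,3,4}  old={0,1,3}  +wl: 3
  step 6. node 5  ⊔preds={}  new={0,2,4}  stable
  step 7. node 6  ⊔preds={0,1,2,3}  new={1,2,3,4}  old={1,2,3}  +wl: 
  step 8. node 7  ⊔preds={0,1,2,3,4}  new={0,1,2,3,4}  old={}  +wl: 6
  step 9. node 1  ⊔preds={0,1,2,3,4}  new={0,1,2,3}  stable
  step 10. node 3  ⊔preds={0,1,2,3,4}  new={0,1,2,4}  stable
  step 11. node 6  ⊔preds={0,1,2,3,4}  new={1,2,3,4}  stable

Least fixpoint reached:
  node 0: {0,3,4}
  node 1: {0,1,2,3}
  node 2: {2,3}
  node 3: {0,1,2,4}
  node 4: {0,1,3,4}
  node 5: {0,2,4}
  node 6: {1,2,3,4}
  node 7: {0,1,2,3,4}

yes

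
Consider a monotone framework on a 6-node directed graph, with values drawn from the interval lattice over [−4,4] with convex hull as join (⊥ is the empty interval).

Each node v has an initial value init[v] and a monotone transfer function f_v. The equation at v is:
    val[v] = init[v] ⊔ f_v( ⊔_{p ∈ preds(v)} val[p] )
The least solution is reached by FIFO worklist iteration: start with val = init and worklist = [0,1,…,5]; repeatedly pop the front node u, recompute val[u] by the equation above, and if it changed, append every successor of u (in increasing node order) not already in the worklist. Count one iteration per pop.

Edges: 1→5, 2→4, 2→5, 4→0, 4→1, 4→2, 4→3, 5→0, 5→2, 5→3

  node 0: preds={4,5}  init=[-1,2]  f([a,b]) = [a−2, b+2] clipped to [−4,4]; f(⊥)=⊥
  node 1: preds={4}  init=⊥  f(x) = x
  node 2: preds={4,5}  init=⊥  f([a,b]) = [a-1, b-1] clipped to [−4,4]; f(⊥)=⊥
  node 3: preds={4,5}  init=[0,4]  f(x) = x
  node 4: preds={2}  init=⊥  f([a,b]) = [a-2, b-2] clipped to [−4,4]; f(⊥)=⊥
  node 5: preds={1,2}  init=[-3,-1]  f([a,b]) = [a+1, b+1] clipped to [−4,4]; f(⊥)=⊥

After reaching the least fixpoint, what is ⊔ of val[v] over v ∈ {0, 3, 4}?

Iteration log — 11 steps:
  step 1. node 0  ⊔preds=[-3,-1]  new=[-4,2]  old=[-1,2]  +wl: 
  step 2. node 1  ⊔preds=⊥  new=⊥  stable
  step 3. node 2  ⊔preds=[-3,-1]  new=[-4,-2]  old=⊥  +wl: 
  step 4. node 3  ⊔preds=[-3,-1]  new=[-3,4]  old=[0,4]  +wl: 
  step 5. node 4  ⊔preds=[-4,-2]  new=[-4,-4]  old=⊥  +wl: 0,1,2,3
  step 6. node 5  ⊔preds=[-4,-2]  new=[-3,-1]  stable
  step 7. node 0  ⊔preds=[-4,-1]  new=[-4,2]  stable
  step 8. node 1  ⊔preds=[-4,-4]  new=[-4,-4]  old=⊥  +wl: 5
  step 9. node 2  ⊔preds=[-4,-1]  new=[-4,-2]  stable
  step 10. node 3  ⊔preds=[-4,-1]  new=[-4,4]  old=[-3,4]  +wl: 
  step 11. node 5  ⊔preds=[-4,-2]  new=[-3,-1]  stable

Least fixpoint reached:
  node 0: [-4,2]
  node 1: [-4,-4]
  node 2: [-4,-2]
  node 3: [-4,4]
  node 4: [-4,-4]
  node 5: [-3,-1]

[-4,4]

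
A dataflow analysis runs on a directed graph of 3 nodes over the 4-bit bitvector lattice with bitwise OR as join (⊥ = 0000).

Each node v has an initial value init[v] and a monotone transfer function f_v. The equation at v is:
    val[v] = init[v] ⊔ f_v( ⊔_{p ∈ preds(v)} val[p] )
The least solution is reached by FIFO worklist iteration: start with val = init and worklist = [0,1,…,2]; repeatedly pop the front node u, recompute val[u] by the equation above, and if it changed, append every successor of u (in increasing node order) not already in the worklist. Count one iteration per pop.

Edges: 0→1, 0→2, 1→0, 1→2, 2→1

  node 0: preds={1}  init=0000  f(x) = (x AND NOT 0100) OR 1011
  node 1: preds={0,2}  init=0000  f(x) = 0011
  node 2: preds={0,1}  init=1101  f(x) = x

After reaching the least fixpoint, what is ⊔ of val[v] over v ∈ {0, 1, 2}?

Worklist (5 pops):
  #1 pop 0: in=0000 → 1011 (was 0000); enqueue []
  #2 pop 1: in=1111 → 0011 (was 0000); enqueue [0]
  #3 pop 2: in=1011 → 1111 (was 1101); enqueue [1]
  #4 pop 0: in=0011 → 1011 (no change)
  #5 pop 1: in=1111 → 0011 (no change)

Fixpoint:
  val[0] = 1011
  val[1] = 0011
  val[2] = 1111

1111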